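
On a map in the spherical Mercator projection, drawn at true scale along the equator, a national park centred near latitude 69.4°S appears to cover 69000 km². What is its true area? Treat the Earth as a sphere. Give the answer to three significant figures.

For Mercator, h = k = sec φ (a conformal cylindrical projection has a single point scale, 1/cos φ).
Areal scale = k² = sec²φ = 1/cos²(69.4°) = 1/0.3518² = 8.078.
True area = apparent / (areal scale) = 69000 / 8.078 ≈ 8540 km².

8540 km²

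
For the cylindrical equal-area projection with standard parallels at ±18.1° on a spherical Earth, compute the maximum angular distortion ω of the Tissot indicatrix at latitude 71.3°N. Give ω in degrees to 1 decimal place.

105.4°

A cylindrical equal-area projection with standard parallel φ₀ has meridian scale h = cos φ / cos φ₀ and parallel scale k = cos φ₀ / cos φ (so areas are preserved, h·k = 1).
At 71.3°: h = 0.3373, k = 2.965; principal scales a = 2.965, b = 0.3373.
sin(ω/2) = (a − b)/(a + b) = 2.627/3.302 = 0.7957, so ω = 2 arcsin(0.7957) ≈ 105.4°.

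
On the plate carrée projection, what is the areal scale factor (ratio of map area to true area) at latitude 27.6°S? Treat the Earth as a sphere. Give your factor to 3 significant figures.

1.13

For the equirectangular projection with φ₀ = 0 (plate carrée), h = 1 along meridians and k = sec φ along parallels.
Areal scale = h·k = 1 × sec φ; at 27.6°, h = 1.000, k = 1.128, so h·k = 1.128.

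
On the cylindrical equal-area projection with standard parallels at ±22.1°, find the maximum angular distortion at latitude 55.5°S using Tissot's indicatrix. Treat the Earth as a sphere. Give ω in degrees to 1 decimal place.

54.2°

A cylindrical equal-area projection with standard parallel φ₀ has meridian scale h = cos φ / cos φ₀ and parallel scale k = cos φ₀ / cos φ (so areas are preserved, h·k = 1).
At 55.5°: h = 0.6113, k = 1.636; principal scales a = 1.636, b = 0.6113.
sin(ω/2) = (a − b)/(a + b) = 1.024/2.247 = 0.4559, so ω = 2 arcsin(0.4559) ≈ 54.2°.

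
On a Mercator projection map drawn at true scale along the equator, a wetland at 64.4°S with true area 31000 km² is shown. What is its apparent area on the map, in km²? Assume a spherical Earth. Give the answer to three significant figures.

166000 km²

The Mercator projection is conformal; its linear scale factor is the same in every direction and equals sec φ = 1/cos φ.
Areal scale = k² = sec²φ = 1/cos²(64.4°) = 1/0.4321² = 5.356.
Apparent area = 31000 × 5.356 ≈ 166000 km².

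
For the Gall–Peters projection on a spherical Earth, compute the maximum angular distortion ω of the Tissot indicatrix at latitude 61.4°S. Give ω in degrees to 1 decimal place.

The Gall–Peters projection is cylindrical equal-area with φ₀ = 45°. A cylindrical equal-area projection with standard parallel φ₀ has meridian scale h = cos φ / cos φ₀ and parallel scale k = cos φ₀ / cos φ (so areas are preserved, h·k = 1).
At 61.4°: h = 0.6770, k = 1.477; principal scales a = 1.477, b = 0.6770.
sin(ω/2) = (a − b)/(a + b) = 0.8002/2.154 = 0.3715, so ω = 2 arcsin(0.3715) ≈ 43.6°.

43.6°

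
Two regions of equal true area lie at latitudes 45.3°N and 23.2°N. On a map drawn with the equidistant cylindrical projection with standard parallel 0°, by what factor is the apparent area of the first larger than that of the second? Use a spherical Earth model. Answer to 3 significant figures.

In the plate carrée (x = Rλ, y = Rφ), meridians are true-scale (h = 1) and parallels are stretched by k = sec φ.
Areal scale at 45.3°: h·k = 1.000 × 1.422 = 1.422.
Areal scale at 23.2°: h·k = 1.000 × 1.088 = 1.088.
Ratio = 1.422/1.088 ≈ 1.31.

1.31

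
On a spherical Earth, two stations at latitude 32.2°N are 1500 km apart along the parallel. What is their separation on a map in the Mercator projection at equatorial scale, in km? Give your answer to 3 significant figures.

The Mercator projection is conformal; its linear scale factor is the same in every direction and equals sec φ = 1/cos φ.
Along the parallel, k = sec 32.2° = 1/0.8462 = 1.182.
Map distance = 1500 × 1.182 ≈ 1770 km.

1770 km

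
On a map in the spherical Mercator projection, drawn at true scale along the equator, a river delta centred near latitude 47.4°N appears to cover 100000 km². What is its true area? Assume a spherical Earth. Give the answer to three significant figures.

45800 km²

Mercator is conformal, so the point scale is isotropic: h = k = sec φ = 1/cos φ.
Areal scale = k² = sec²φ = 1/cos²(47.4°) = 1/0.6769² = 2.183.
True area = apparent / (areal scale) = 100000 / 2.183 ≈ 45800 km².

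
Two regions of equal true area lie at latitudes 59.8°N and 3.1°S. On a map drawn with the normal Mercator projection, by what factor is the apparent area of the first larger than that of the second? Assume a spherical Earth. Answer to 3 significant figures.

On Mercator, area is exaggerated by sec²φ = 1/cos²φ.
At 59.8°: sec²(59.8°) = 1/0.5030² = 3.952.
At 3.1°: sec²(3.1°) = 1/0.9985² = 1.003.
Ratio = 3.952/1.003 = cos²(3.1°)/cos²(59.8°) ≈ 3.94.

3.94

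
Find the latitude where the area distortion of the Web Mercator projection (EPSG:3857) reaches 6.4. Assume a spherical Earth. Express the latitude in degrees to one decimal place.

Mercator areal scale is sec²φ.
sec²φ = 6.4  ⇒  cos²φ = 0.1562  ⇒  cos φ = 0.3953.
φ = arccos(0.3953) ≈ 66.7°.

66.7°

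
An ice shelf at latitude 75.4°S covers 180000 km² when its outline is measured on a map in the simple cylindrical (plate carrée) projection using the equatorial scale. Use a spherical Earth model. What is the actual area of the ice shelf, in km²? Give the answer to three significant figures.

45400 km²

For the equirectangular projection with φ₀ = 0 (plate carrée), h = 1 along meridians and k = sec φ along parallels.
Areal scale = h·k = 1 × sec φ; at 75.4°, h = 1.000, k = 3.967, so h·k = 3.967.
True area = apparent / (areal scale) = 180000 / 3.967 ≈ 45400 km².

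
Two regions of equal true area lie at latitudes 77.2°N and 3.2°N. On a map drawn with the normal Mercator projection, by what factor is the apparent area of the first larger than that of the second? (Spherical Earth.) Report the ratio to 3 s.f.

Mercator areal scale is sec²φ.
At 77.2°: sec²(77.2°) = 1/0.2215² = 20.37.
At 3.2°: sec²(3.2°) = 1/0.9984² = 1.003.
Ratio = 20.37/1.003 = cos²(3.2°)/cos²(77.2°) ≈ 20.3.

20.3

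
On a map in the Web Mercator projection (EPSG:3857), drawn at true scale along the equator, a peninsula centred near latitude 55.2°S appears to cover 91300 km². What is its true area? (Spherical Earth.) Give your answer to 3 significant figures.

Mercator is conformal, so the point scale is isotropic: h = k = sec φ = 1/cos φ.
Areal scale = k² = sec²φ = 1/cos²(55.2°) = 1/0.5707² = 3.070.
True area = apparent / (areal scale) = 91300 / 3.070 ≈ 29700 km².

29700 km²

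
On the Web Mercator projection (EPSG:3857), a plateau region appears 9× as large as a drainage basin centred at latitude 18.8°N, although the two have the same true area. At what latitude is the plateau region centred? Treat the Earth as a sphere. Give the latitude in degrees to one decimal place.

Mercator areal scale is sec²φ, so apparent-area ratio = sec²φ₁ / sec²φ₂ = cos²φ₂ / cos²φ₁.
cos²φ₂ / cos²φ₁ = 9  ⇒  cos φ₁ = cos 18.8° / √9 = 0.9466/3.000 = 0.3155.
φ₁ = arccos(0.3155) ≈ 71.6°.

71.6°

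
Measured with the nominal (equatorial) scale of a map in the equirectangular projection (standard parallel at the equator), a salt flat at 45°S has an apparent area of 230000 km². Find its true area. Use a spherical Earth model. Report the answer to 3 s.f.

163000 km²

In the plate carrée (x = Rλ, y = Rφ), meridians are true-scale (h = 1) and parallels are stretched by k = sec φ.
Areal scale = h·k = 1 × sec φ; at 45°, h = 1.000, k = 1.414, so h·k = 1.414.
True area = apparent / (areal scale) = 230000 / 1.414 ≈ 163000 km².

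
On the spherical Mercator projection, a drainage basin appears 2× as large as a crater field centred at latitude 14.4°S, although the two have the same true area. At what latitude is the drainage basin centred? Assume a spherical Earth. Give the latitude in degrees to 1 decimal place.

For equal true areas on Mercator, apparent areas scale as sec²φ, so the ratio is cos²φ₂ / cos²φ₁.
cos²φ₂ / cos²φ₁ = 2  ⇒  cos φ₁ = cos 14.4° / √2 = 0.9686/1.414 = 0.6849.
φ₁ = arccos(0.6849) ≈ 46.8°.

46.8°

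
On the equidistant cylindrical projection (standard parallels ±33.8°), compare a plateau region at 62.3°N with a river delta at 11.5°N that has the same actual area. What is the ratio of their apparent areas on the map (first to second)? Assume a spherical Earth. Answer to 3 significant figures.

2.11

In the equirectangular projection with standard parallel φ₀ = 33.8° (x = Rλ cos φ₀, y = Rφ), meridians are true-scale (h = 1) and the parallel scale is k = cos φ₀ / cos φ.
Areal scale at 62.3°: h·k = 1.000 × 1.788 = 1.788.
Areal scale at 11.5°: h·k = 1.000 × 0.8480 = 0.8480.
Ratio = 1.788/0.8480 ≈ 2.11.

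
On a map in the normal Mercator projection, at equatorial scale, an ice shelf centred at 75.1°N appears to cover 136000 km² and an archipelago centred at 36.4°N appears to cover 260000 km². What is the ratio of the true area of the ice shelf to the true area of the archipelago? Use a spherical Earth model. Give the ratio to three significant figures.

0.0534

On Mercator the areal scale is sec²φ, so true area = apparent × cos²φ.
True area of ice shelf: 136000 × cos²(75.1°) = 136000 × 0.06612 = 8992 km².
True area of archipelago: 260000 × cos²(36.4°) = 260000 × 0.6479 = 168400 km².
Ratio = 8992 / 168400 ≈ 0.0534.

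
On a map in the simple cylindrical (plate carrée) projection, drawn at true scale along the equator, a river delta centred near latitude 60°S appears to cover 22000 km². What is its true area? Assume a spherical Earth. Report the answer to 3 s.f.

11000 km²

In the plate carrée (x = Rλ, y = Rφ), meridians are true-scale (h = 1) and parallels are stretched by k = sec φ.
Areal scale = h·k = 1 × sec φ; at 60°, h = 1.000, k = 2.000, so h·k = 2.000.
True area = apparent / (areal scale) = 22000 / 2.000 ≈ 11000 km².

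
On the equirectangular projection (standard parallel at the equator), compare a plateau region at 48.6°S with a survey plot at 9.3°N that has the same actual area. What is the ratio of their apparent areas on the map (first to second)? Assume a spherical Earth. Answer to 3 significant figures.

Plate carrée maps x = Rλ, y = Rφ. The meridian scale is h = 1 and the parallel scale is k = 1/cos φ = sec φ.
Areal scale at 48.6°: h·k = 1.000 × 1.512 = 1.512.
Areal scale at 9.3°: h·k = 1.000 × 1.013 = 1.013.
Ratio = 1.512/1.013 ≈ 1.49.

1.49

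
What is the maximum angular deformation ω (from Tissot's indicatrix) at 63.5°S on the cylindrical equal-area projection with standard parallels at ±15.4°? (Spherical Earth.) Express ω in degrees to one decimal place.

80.7°

Cylindrical equal-area (φ₀ = 15.4°): h = cos φ / cos 15.4° along meridians, k = cos 15.4° / cos φ along parallels; h·k = 1.
At 63.5°: h = 0.4628, k = 2.161; principal scales a = 2.161, b = 0.4628.
sin(ω/2) = (a − b)/(a + b) = 1.698/2.624 = 0.6472, so ω = 2 arcsin(0.6472) ≈ 80.7°.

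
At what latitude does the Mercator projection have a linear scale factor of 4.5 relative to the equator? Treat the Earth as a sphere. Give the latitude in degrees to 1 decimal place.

Mercator scale is k = sec φ = 1/cos φ.
1/cos φ = 4.5  ⇒  cos φ = 0.2222  ⇒  φ = arccos(0.2222) ≈ 77.2°.

77.2°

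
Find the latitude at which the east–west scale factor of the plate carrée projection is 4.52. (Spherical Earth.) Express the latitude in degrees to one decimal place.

Plate carrée: h = 1, k = sec φ along parallels.
sec φ = 4.52  ⇒  cos φ = 0.2212  ⇒  φ ≈ 77.2°.

77.2°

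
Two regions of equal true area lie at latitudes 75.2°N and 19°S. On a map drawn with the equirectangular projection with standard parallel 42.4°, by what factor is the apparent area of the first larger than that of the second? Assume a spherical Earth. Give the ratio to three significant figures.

3.70

With standard parallel φ₀ = 42.4°, the equirectangular projection gives x = Rλ cos φ₀, y = Rφ, so h = 1 and k = cos 42.4° / cos φ.
Areal scale at 75.2°: h·k = 1.000 × 2.891 = 2.891.
Areal scale at 19°: h·k = 1.000 × 0.7810 = 0.7810.
Ratio = 2.891/0.7810 ≈ 3.70.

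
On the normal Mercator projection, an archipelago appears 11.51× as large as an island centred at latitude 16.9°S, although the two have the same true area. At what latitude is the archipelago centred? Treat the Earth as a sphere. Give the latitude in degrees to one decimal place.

For equal true areas on Mercator, apparent areas scale as sec²φ, so the ratio is cos²φ₂ / cos²φ₁.
cos²φ₂ / cos²φ₁ = 11.51  ⇒  cos φ₁ = cos 16.9° / √11.51 = 0.9568/3.393 = 0.2820.
φ₁ = arccos(0.2820) ≈ 73.6°.

73.6°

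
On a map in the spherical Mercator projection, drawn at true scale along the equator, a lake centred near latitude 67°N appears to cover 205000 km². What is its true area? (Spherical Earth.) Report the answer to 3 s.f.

The Mercator projection is conformal; its linear scale factor is the same in every direction and equals sec φ = 1/cos φ.
Areal scale = k² = sec²φ = 1/cos²(67°) = 1/0.3907² = 6.550.
True area = apparent / (areal scale) = 205000 / 6.550 ≈ 31300 km².

31300 km²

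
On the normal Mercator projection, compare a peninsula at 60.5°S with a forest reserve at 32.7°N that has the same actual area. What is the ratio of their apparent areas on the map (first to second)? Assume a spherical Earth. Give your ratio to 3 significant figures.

Mercator is conformal with k = sec φ, so areal scale = k² = sec²φ.
At 60.5°: sec²(60.5°) = 1/0.4924² = 4.124.
At 32.7°: sec²(32.7°) = 1/0.8415² = 1.412.
Ratio = 4.124/1.412 = cos²(32.7°)/cos²(60.5°) ≈ 2.92.

2.92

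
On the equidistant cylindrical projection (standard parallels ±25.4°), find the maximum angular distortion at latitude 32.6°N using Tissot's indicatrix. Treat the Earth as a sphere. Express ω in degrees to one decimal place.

In the equirectangular projection with standard parallel φ₀ = 25.4° (x = Rλ cos φ₀, y = Rφ), meridians are true-scale (h = 1) and the parallel scale is k = cos φ₀ / cos φ.
At 32.6°: h = 1.000, k = 1.072; principal scales a = 1.072, b = 1.000.
sin(ω/2) = (a − b)/(a + b) = 0.07227/2.072 = 0.03487, so ω = 2 arcsin(0.03487) ≈ 4.0°.

4.0°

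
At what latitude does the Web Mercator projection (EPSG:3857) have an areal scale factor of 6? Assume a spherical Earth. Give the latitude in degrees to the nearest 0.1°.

65.9°

Mercator areal scale is sec²φ.
sec²φ = 6  ⇒  cos²φ = 0.1667  ⇒  cos φ = 0.4082.
φ = arccos(0.4082) ≈ 65.9°.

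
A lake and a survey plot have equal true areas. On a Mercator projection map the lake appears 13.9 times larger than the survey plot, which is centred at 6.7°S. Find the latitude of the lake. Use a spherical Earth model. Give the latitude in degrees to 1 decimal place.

74.6°

For equal true areas on Mercator, apparent areas scale as sec²φ, so the ratio is cos²φ₂ / cos²φ₁.
cos²φ₂ / cos²φ₁ = 13.9  ⇒  cos φ₁ = cos 6.7° / √13.9 = 0.9932/3.728 = 0.2664.
φ₁ = arccos(0.2664) ≈ 74.6°.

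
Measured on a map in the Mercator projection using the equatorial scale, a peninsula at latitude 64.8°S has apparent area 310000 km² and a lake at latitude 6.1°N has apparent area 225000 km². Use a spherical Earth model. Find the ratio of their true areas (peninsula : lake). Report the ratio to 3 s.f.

Since Mercator area scale is 1/cos²φ, the true area equals the apparent area multiplied by cos²φ.
True area of peninsula: 310000 × cos²(64.8°) = 310000 × 0.1813 = 56200 km².
True area of lake: 225000 × cos²(6.1°) = 225000 × 0.9887 = 222500 km².
Ratio = 56200 / 222500 ≈ 0.253.

0.253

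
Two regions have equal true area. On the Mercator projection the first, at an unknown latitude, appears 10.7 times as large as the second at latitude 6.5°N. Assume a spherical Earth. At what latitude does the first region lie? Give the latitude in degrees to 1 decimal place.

For equal true areas on Mercator, apparent areas scale as sec²φ, so the ratio is cos²φ₂ / cos²φ₁.
cos²φ₂ / cos²φ₁ = 10.7  ⇒  cos φ₁ = cos 6.5° / √10.7 = 0.9936/3.271 = 0.3037.
φ₁ = arccos(0.3037) ≈ 72.3°.

72.3°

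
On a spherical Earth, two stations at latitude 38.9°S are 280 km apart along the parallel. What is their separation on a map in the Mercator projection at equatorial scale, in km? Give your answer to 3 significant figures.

Mercator is conformal, so the point scale is isotropic: h = k = sec φ = 1/cos φ.
Along the parallel, k = sec 38.9° = 1/0.7782 = 1.285.
Map distance = 280 × 1.285 ≈ 360 km.

360 km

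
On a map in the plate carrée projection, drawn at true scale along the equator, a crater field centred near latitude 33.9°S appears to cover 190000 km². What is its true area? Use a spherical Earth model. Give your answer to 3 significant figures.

In the plate carrée (x = Rλ, y = Rφ), meridians are true-scale (h = 1) and parallels are stretched by k = sec φ.
Areal scale = h·k = 1 × sec φ; at 33.9°, h = 1.000, k = 1.205, so h·k = 1.205.
True area = apparent / (areal scale) = 190000 / 1.205 ≈ 158000 km².

158000 km²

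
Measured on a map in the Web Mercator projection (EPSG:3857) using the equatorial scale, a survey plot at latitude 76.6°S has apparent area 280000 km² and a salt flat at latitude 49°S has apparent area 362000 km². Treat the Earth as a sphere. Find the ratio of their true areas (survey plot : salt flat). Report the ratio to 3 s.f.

0.0965

On Mercator the areal scale is sec²φ, so true area = apparent × cos²φ.
True area of survey plot: 280000 × cos²(76.6°) = 280000 × 0.05371 = 15040 km².
True area of salt flat: 362000 × cos²(49°) = 362000 × 0.4304 = 155800 km².
Ratio = 15040 / 155800 ≈ 0.0965.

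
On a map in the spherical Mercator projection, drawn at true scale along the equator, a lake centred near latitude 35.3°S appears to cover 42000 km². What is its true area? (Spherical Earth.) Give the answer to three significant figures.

28000 km²

For Mercator, h = k = sec φ (a conformal cylindrical projection has a single point scale, 1/cos φ).
Areal scale = k² = sec²φ = 1/cos²(35.3°) = 1/0.8161² = 1.501.
True area = apparent / (areal scale) = 42000 / 1.501 ≈ 28000 km².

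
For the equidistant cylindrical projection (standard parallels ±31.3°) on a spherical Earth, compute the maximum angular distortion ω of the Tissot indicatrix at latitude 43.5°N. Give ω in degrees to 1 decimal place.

With standard parallel φ₀ = 31.3°, the equirectangular projection gives x = Rλ cos φ₀, y = Rφ, so h = 1 and k = cos 31.3° / cos φ.
At 43.5°: h = 1.000, k = 1.178; principal scales a = 1.178, b = 1.000.
sin(ω/2) = (a − b)/(a + b) = 0.1780/2.178 = 0.08171, so ω = 2 arcsin(0.08171) ≈ 9.4°.

9.4°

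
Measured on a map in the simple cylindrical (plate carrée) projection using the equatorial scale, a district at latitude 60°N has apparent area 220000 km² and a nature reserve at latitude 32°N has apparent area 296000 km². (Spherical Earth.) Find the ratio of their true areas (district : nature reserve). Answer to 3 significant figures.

Plate carrée has h = 1 and k = sec φ, giving areal scale sec φ; true area = (apparent area) · cos φ.
True area of district: 220000 × cos(60°) = 220000 × 0.5000 = 110000 km².
True area of nature reserve: 296000 × cos(32°) = 296000 × 0.8480 = 251000 km².
Ratio = 110000 / 251000 ≈ 0.438.

0.438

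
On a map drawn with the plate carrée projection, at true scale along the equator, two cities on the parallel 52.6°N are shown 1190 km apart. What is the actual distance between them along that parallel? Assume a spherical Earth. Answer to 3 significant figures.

723 km

For the equirectangular projection with φ₀ = 0 (plate carrée), h = 1 along meridians and k = sec φ along parallels.
Along the parallel at 52.6°, map distances are exaggerated by k = sec 52.6° = 1.646.
True distance = 1190 / 1.646 = 1190 × cos 52.6° ≈ 723 km.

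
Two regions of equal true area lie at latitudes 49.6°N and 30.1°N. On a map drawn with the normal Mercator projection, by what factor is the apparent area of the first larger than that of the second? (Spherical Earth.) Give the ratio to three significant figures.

Mercator is conformal with k = sec φ, so areal scale = k² = sec²φ.
At 49.6°: sec²(49.6°) = 1/0.6481² = 2.381.
At 30.1°: sec²(30.1°) = 1/0.8652² = 1.336.
Ratio = 2.381/1.336 = cos²(30.1°)/cos²(49.6°) ≈ 1.78.

1.78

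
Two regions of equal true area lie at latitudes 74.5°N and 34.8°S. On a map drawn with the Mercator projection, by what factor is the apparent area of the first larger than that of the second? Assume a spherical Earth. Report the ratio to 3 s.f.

Mercator areal scale is sec²φ.
At 74.5°: sec²(74.5°) = 1/0.2672² = 14.00.
At 34.8°: sec²(34.8°) = 1/0.8211² = 1.483.
Ratio = 14.00/1.483 = cos²(34.8°)/cos²(74.5°) ≈ 9.44.

9.44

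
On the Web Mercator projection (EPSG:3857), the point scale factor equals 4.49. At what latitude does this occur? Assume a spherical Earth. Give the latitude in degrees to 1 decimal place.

77.1°

Mercator scale is k = sec φ = 1/cos φ.
1/cos φ = 4.49  ⇒  cos φ = 0.2227  ⇒  φ = arccos(0.2227) ≈ 77.1°.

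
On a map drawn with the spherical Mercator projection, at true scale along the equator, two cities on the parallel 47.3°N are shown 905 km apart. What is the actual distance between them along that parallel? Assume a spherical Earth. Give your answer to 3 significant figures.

614 km

The Mercator projection is conformal; its linear scale factor is the same in every direction and equals sec φ = 1/cos φ.
Along the parallel at 47.3°, map distances are exaggerated by k = sec 47.3° = 1.475.
True distance = 905 / 1.475 = 905 × cos 47.3° ≈ 614 km.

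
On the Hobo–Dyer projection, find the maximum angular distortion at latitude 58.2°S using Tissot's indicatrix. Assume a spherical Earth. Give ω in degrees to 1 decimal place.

Hobo–Dyer is a cylindrical equal-area projection with standard parallels at ±37.5°. Cylindrical equal-area (φ₀ = 37.5°): h = cos φ / cos 37.5° along meridians, k = cos 37.5° / cos φ along parallels; h·k = 1.
At 58.2°: h = 0.6642, k = 1.506; principal scales a = 1.506, b = 0.6642.
sin(ω/2) = (a − b)/(a + b) = 0.8413/2.170 = 0.3878, so ω = 2 arcsin(0.3878) ≈ 45.6°.

45.6°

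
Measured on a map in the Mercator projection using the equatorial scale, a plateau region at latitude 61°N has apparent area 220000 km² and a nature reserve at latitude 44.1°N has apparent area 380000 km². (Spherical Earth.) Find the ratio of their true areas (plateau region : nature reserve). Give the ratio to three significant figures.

On Mercator the areal scale is sec²φ, so true area = apparent × cos²φ.
True area of plateau region: 220000 × cos²(61°) = 220000 × 0.2350 = 51710 km².
True area of nature reserve: 380000 × cos²(44.1°) = 380000 × 0.5157 = 196000 km².
Ratio = 51710 / 196000 ≈ 0.264.

0.264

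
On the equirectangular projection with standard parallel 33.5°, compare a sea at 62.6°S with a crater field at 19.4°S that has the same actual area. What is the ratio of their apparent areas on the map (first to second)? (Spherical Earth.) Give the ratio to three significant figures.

With standard parallel φ₀ = 33.5°, the equirectangular projection gives x = Rλ cos φ₀, y = Rφ, so h = 1 and k = cos 33.5° / cos φ.
Areal scale at 62.6°: h·k = 1.000 × 1.812 = 1.812.
Areal scale at 19.4°: h·k = 1.000 × 0.8841 = 0.8841.
Ratio = 1.812/0.8841 ≈ 2.05.

2.05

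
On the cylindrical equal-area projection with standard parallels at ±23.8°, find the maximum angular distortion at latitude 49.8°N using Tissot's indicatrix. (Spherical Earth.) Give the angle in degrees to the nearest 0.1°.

39.2°

For cylindrical equal-area with standard parallel φ₀, h = cos φ / cos φ₀ and k = cos φ₀ / cos φ, so h·k = 1.
At 49.8°: h = 0.7054, k = 1.418; principal scales a = 1.418, b = 0.7054.
sin(ω/2) = (a − b)/(a + b) = 0.7121/2.123 = 0.3354, so ω = 2 arcsin(0.3354) ≈ 39.2°.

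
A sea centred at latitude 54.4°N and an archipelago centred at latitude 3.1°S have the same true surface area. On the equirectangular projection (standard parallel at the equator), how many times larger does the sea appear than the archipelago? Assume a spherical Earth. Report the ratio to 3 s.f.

In the plate carrée (x = Rλ, y = Rφ), meridians are true-scale (h = 1) and parallels are stretched by k = sec φ.
Areal scale at 54.4°: h·k = 1.000 × 1.718 = 1.718.
Areal scale at 3.1°: h·k = 1.000 × 1.001 = 1.001.
Ratio = 1.718/1.001 ≈ 1.72.

1.72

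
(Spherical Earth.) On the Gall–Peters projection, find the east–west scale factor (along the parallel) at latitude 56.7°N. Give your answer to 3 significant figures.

1.29

Gall–Peters is a cylindrical equal-area projection with standard parallels at ±45°. Cylindrical equal-area (φ₀ = 45°): h = cos φ / cos 45° along meridians, k = cos 45° / cos φ along parallels; h·k = 1.
k = cos 45° / cos 56.7° = 0.7071/0.5490 = 1.288.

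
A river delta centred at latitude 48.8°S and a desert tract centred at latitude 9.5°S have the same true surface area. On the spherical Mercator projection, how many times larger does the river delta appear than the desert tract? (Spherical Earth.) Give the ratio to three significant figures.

2.24

On Mercator, area is exaggerated by sec²φ = 1/cos²φ.
At 48.8°: sec²(48.8°) = 1/0.6587² = 2.305.
At 9.5°: sec²(9.5°) = 1/0.9863² = 1.028.
Ratio = 2.305/1.028 = cos²(9.5°)/cos²(48.8°) ≈ 2.24.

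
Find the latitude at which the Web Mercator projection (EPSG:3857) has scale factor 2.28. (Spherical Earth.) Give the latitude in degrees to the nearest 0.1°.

Mercator scale is k = sec φ = 1/cos φ.
1/cos φ = 2.28  ⇒  cos φ = 0.4386  ⇒  φ = arccos(0.4386) ≈ 64.0°.

64.0°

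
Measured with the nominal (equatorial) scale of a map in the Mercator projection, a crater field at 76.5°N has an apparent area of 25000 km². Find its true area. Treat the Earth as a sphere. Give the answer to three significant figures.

Mercator is conformal, so the point scale is isotropic: h = k = sec φ = 1/cos φ.
Areal scale = k² = sec²φ = 1/cos²(76.5°) = 1/0.2334² = 18.35.
True area = apparent / (areal scale) = 25000 / 18.35 ≈ 1360 km².

1360 km²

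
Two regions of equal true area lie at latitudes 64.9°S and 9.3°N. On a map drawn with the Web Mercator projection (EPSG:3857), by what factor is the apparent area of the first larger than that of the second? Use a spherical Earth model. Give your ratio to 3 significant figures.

Mercator is conformal with k = sec φ, so areal scale = k² = sec²φ.
At 64.9°: sec²(64.9°) = 1/0.4242² = 5.557.
At 9.3°: sec²(9.3°) = 1/0.9869² = 1.027.
Ratio = 5.557/1.027 = cos²(9.3°)/cos²(64.9°) ≈ 5.41.

5.41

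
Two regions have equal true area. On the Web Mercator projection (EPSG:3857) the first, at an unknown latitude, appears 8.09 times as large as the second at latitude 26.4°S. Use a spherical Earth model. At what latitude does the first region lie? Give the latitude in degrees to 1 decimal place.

Mercator areal scale is sec²φ, so apparent-area ratio = sec²φ₁ / sec²φ₂ = cos²φ₂ / cos²φ₁.
cos²φ₂ / cos²φ₁ = 8.09  ⇒  cos φ₁ = cos 26.4° / √8.09 = 0.8957/2.844 = 0.3149.
φ₁ = arccos(0.3149) ≈ 71.6°.

71.6°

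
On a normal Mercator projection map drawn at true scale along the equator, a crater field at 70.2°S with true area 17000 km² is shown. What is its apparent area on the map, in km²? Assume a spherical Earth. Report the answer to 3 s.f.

148000 km²

The Mercator projection is conformal; its linear scale factor is the same in every direction and equals sec φ = 1/cos φ.
Areal scale = k² = sec²φ = 1/cos²(70.2°) = 1/0.3387² = 8.715.
Apparent area = 17000 × 8.715 ≈ 148000 km².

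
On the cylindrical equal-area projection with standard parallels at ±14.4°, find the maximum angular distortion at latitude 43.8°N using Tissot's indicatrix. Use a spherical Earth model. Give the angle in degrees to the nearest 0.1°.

33.2°

For cylindrical equal-area with standard parallel φ₀, h = cos φ / cos φ₀ and k = cos φ₀ / cos φ, so h·k = 1.
At 43.8°: h = 0.7452, k = 1.342; principal scales a = 1.342, b = 0.7452.
sin(ω/2) = (a − b)/(a + b) = 0.5968/2.087 = 0.2859, so ω = 2 arcsin(0.2859) ≈ 33.2°.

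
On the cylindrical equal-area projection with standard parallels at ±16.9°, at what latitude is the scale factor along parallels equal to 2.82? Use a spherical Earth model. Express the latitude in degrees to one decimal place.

Cylindrical equal-area (φ₀ = 16.9°): h = cos φ / cos 16.9° along meridians, k = cos 16.9° / cos φ along parallels; h·k = 1.
k = cos φ₀ / cos φ = 2.82  ⇒  cos φ = cos 16.9° / 2.82 = 0.3393.
φ = arccos(0.3393) ≈ 70.2°.

70.2°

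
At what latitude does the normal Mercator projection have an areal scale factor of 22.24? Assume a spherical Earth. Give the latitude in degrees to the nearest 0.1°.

77.8°

Mercator areal scale is sec²φ.
sec²φ = 22.24  ⇒  cos²φ = 0.04496  ⇒  cos φ = 0.2120.
φ = arccos(0.2120) ≈ 77.8°.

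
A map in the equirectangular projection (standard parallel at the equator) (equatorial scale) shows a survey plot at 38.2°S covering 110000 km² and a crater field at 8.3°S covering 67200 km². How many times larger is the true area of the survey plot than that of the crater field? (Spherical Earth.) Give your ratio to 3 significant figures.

On the plate carrée, areal scale = h·k = 1 × sec φ, so true area = apparent × cos φ.
True area of survey plot: 110000 × cos(38.2°) = 110000 × 0.7859 = 86440 km².
True area of crater field: 67200 × cos(8.3°) = 67200 × 0.9895 = 66500 km².
Ratio = 86440 / 66500 ≈ 1.30.

1.30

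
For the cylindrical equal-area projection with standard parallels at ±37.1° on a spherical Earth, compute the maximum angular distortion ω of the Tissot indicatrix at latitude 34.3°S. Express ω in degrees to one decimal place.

4.0°

Cylindrical equal-area (φ₀ = 37.1°): h = cos φ / cos 37.1° along meridians, k = cos 37.1° / cos φ along parallels; h·k = 1.
At 34.3°: h = 1.036, k = 0.9655; principal scales a = 1.036, b = 0.9655.
sin(ω/2) = (a − b)/(a + b) = 0.07027/2.001 = 0.03511, so ω = 2 arcsin(0.03511) ≈ 4.0°.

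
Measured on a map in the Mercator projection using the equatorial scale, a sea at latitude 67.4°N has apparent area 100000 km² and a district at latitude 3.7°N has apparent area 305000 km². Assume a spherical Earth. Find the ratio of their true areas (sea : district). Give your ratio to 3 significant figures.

0.0486

Since Mercator area scale is 1/cos²φ, the true area equals the apparent area multiplied by cos²φ.
True area of sea: 100000 × cos²(67.4°) = 100000 × 0.1477 = 14770 km².
True area of district: 305000 × cos²(3.7°) = 305000 × 0.9958 = 303700 km².
Ratio = 14770 / 303700 ≈ 0.0486.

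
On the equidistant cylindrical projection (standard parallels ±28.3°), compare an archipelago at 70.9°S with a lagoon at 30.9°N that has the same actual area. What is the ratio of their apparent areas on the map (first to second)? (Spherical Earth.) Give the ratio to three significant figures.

2.62

The equidistant cylindrical projection with φ₀ = 28.3° has h = 1 (meridians true) and k = cos φ₀ / cos φ along parallels.
Areal scale at 70.9°: h·k = 1.000 × 2.691 = 2.691.
Areal scale at 30.9°: h·k = 1.000 × 1.026 = 1.026.
Ratio = 2.691/1.026 ≈ 2.62.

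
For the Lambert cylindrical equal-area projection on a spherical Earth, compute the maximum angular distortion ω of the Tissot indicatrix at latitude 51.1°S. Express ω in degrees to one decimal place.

51.5°

The Lambert cylindrical equal-area projection is the cylindrical equal-area projection with its standard parallel at the equator (φ₀ = 0). For cylindrical equal-area with standard parallel φ₀, h = cos φ / cos φ₀ and k = cos φ₀ / cos φ, so h·k = 1.
At 51.1°: h = 0.6280, k = 1.592; principal scales a = 1.592, b = 0.6280.
sin(ω/2) = (a − b)/(a + b) = 0.9645/2.220 = 0.4344, so ω = 2 arcsin(0.4344) ≈ 51.5°.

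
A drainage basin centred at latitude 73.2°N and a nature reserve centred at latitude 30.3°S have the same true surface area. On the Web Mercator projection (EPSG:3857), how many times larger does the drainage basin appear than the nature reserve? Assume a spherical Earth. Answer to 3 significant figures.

Mercator is conformal with k = sec φ, so areal scale = k² = sec²φ.
At 73.2°: sec²(73.2°) = 1/0.2890² = 11.97.
At 30.3°: sec²(30.3°) = 1/0.8634² = 1.341.
Ratio = 11.97/1.341 = cos²(30.3°)/cos²(73.2°) ≈ 8.92.

8.92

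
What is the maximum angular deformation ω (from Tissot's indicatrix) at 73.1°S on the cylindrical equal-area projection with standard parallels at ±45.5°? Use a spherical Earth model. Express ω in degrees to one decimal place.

Cylindrical equal-area (φ₀ = 45.5°): h = cos φ / cos 45.5° along meridians, k = cos 45.5° / cos φ along parallels; h·k = 1.
At 73.1°: h = 0.4148, k = 2.411; principal scales a = 2.411, b = 0.4148.
sin(ω/2) = (a − b)/(a + b) = 1.996/2.826 = 0.7065, so ω = 2 arcsin(0.7065) ≈ 89.9°.

89.9°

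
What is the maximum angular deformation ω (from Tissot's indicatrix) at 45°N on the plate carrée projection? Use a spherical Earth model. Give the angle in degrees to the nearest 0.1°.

19.8°

For the equirectangular projection with φ₀ = 0 (plate carrée), h = 1 along meridians and k = sec φ along parallels.
At 45°: h = 1.000, k = 1.414; principal scales a = 1.414, b = 1.000.
sin(ω/2) = (a − b)/(a + b) = 0.4142/2.414 = 0.1716, so ω = 2 arcsin(0.1716) ≈ 19.8°.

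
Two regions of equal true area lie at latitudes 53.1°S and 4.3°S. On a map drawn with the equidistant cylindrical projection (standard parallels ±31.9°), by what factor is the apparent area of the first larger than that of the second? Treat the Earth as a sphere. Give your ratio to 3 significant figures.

In the equirectangular projection with standard parallel φ₀ = 31.9° (x = Rλ cos φ₀, y = Rφ), meridians are true-scale (h = 1) and the parallel scale is k = cos φ₀ / cos φ.
Areal scale at 53.1°: h·k = 1.000 × 1.414 = 1.414.
Areal scale at 4.3°: h·k = 1.000 × 0.8514 = 0.8514.
Ratio = 1.414/0.8514 ≈ 1.66.

1.66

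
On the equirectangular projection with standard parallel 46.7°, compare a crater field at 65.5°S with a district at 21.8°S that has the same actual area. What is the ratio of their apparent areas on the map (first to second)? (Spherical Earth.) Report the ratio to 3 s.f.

2.24

In the equirectangular projection with standard parallel φ₀ = 46.7° (x = Rλ cos φ₀, y = Rφ), meridians are true-scale (h = 1) and the parallel scale is k = cos φ₀ / cos φ.
Areal scale at 65.5°: h·k = 1.000 × 1.654 = 1.654.
Areal scale at 21.8°: h·k = 1.000 × 0.7386 = 0.7386.
Ratio = 1.654/0.7386 ≈ 2.24.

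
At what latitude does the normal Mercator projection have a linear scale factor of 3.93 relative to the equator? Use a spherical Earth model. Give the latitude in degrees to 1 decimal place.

75.3°

Mercator scale is k = sec φ = 1/cos φ.
1/cos φ = 3.93  ⇒  cos φ = 0.2545  ⇒  φ = arccos(0.2545) ≈ 75.3°.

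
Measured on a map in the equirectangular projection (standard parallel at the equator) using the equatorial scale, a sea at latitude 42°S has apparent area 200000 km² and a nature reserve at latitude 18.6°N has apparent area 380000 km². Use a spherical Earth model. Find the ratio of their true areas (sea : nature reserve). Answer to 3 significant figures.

Plate carrée has h = 1 and k = sec φ, giving areal scale sec φ; true area = (apparent area) · cos φ.
True area of sea: 200000 × cos(42°) = 200000 × 0.7431 = 148600 km².
True area of nature reserve: 380000 × cos(18.6°) = 380000 × 0.9478 = 360200 km².
Ratio = 148600 / 360200 ≈ 0.413.

0.413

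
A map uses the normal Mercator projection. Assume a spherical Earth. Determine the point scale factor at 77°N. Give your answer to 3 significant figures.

4.45

For Mercator, h = k = sec φ (a conformal cylindrical projection has a single point scale, 1/cos φ).
k = 1/cos 77° = 1/0.2250 = 4.445.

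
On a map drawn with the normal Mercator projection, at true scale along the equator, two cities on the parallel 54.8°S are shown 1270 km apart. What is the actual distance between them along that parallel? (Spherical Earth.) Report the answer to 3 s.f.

For Mercator, h = k = sec φ (a conformal cylindrical projection has a single point scale, 1/cos φ).
Along the parallel at 54.8°, map distances are exaggerated by k = sec 54.8° = 1.735.
True distance = 1270 / 1.735 = 1270 × cos 54.8° ≈ 732 km.

732 km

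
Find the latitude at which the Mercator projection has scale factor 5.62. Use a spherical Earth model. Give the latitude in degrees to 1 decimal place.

79.8°

Mercator scale is k = sec φ = 1/cos φ.
1/cos φ = 5.62  ⇒  cos φ = 0.1779  ⇒  φ = arccos(0.1779) ≈ 79.8°.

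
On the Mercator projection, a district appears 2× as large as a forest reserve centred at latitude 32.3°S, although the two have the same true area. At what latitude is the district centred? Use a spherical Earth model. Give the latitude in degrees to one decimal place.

On Mercator, (apparent₁)/(apparent₂) = sec²φ₁ / sec²φ₂ when true areas are equal.
cos²φ₂ / cos²φ₁ = 2  ⇒  cos φ₁ = cos 32.3° / √2 = 0.8453/1.414 = 0.5977.
φ₁ = arccos(0.5977) ≈ 53.3°.

53.3°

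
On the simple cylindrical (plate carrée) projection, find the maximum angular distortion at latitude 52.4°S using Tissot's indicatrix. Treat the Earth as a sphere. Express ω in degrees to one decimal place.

28.0°

In the plate carrée (x = Rλ, y = Rφ), meridians are true-scale (h = 1) and parallels are stretched by k = sec φ.
At 52.4°: h = 1.000, k = 1.639; principal scales a = 1.639, b = 1.000.
sin(ω/2) = (a − b)/(a + b) = 0.6390/2.639 = 0.2421, so ω = 2 arcsin(0.2421) ≈ 28.0°.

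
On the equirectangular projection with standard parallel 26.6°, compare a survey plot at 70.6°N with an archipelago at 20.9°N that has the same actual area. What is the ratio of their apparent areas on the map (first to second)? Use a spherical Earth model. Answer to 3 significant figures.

The equidistant cylindrical projection with φ₀ = 26.6° has h = 1 (meridians true) and k = cos φ₀ / cos φ along parallels.
Areal scale at 70.6°: h·k = 1.000 × 2.692 = 2.692.
Areal scale at 20.9°: h·k = 1.000 × 0.9571 = 0.9571.
Ratio = 2.692/0.9571 ≈ 2.81.

2.81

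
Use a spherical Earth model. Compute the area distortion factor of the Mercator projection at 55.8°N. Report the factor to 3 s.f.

3.17

For Mercator, h = k = sec φ (a conformal cylindrical projection has a single point scale, 1/cos φ).
Areal scale = k² = sec²φ = 1/cos²(55.8°) = 1/0.5621² = 3.165.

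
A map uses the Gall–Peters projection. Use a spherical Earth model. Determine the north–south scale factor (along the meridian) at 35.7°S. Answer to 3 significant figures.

1.15

Gall–Peters is a cylindrical equal-area projection with standard parallels at ±45°. Cylindrical equal-area (φ₀ = 45°): h = cos φ / cos 45° along meridians, k = cos 45° / cos φ along parallels; h·k = 1.
h = cos 35.7° / cos 45° = 0.8121/0.7071 = 1.148.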